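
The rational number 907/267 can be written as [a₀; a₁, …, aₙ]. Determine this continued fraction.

[3; 2, 1, 1, 12, 1, 3]

907 ÷ 267 → quotient 3, remainder 106
267 ÷ 106 → quotient 2, remainder 55
106 ÷ 55 → quotient 1, remainder 51
55 ÷ 51 → quotient 1, remainder 4
51 ÷ 4 → quotient 12, remainder 3
4 ÷ 3 → quotient 1, remainder 1
3 ÷ 1 → quotient 3, remainder 0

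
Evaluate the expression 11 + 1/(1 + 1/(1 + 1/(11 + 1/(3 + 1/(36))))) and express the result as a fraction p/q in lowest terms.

Starting at the tail and folding back:
Start with 36.
3 + 1/(36/1) = 3 + 1/36 = 109/36
11 + 1/(109/36) = 11 + 36/109 = 1235/109
1 + 1/(1235/109) = 1 + 109/1235 = 1344/1235
1 + 1/(1344/1235) = 1 + 1235/1344 = 2579/1344
11 + 1/(2579/1344) = 11 + 1344/2579 = 29713/2579

29713/2579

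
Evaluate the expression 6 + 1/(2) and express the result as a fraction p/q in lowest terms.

13/2

Start with 2.
6 + 1/(2/1) = 6 + 1/2 = 13/2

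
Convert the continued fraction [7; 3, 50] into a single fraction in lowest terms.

Work from the innermost term outward:
Start with 50.
3 + 1/(50/1) = 3 + 1/50 = 151/50
7 + 1/(151/50) = 7 + 50/151 = 1107/151

1107/151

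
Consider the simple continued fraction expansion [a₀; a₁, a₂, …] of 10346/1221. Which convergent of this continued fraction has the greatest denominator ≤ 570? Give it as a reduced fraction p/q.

List convergents until the denominator exceeds the bound:
a_0 = 8: 8/1  (≤ bound)
a_1 = 2: 17/2  (≤ bound)
a_2 = 8: 144/17  (≤ bound)
a_3 = 1: 161/19  (≤ bound)
a_4 = 8: 1432/169  (≤ bound)
a_5 = 3: 4457/526  (≤ bound)
a_6 = 2: 10346/1221  (> 570, stop)

4457/526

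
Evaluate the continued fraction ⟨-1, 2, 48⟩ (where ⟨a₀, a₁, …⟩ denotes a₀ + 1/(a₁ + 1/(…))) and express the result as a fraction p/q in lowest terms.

Use the convergent recurrence hₖ = aₖ·hₖ₋₁ + hₖ₋₂ (and likewise for the denominators kₖ):
a_0 = -1: -1/1
a_1 = 2: -1/2
a_2 = 48: -49/97

-49/97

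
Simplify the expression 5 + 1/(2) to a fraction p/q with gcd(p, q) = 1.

Build up convergents one term at a time:
a_0 = 5: 5/1
a_1 = 2: 11/2

11/2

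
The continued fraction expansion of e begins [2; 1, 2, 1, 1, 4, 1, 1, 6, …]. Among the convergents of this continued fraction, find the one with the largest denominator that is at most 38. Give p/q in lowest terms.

87/32

a_0 = 2: 2/1  (≤ bound)
a_1 = 1: 3/1  (≤ bound)
a_2 = 2: 8/3  (≤ bound)
a_3 = 1: 11/4  (≤ bound)
a_4 = 1: 19/7  (≤ bound)
a_5 = 4: 87/32  (≤ bound)
a_6 = 1: 106/39  (> 38, stop)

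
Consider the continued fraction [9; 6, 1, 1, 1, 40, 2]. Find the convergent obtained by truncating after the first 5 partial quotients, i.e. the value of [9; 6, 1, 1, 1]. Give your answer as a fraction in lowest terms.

183/20

Start with 1.
1 + 1/(1/1) = 1 + 1/1 = 2/1
1 + 1/(2/1) = 1 + 1/2 = 3/2
6 + 1/(3/2) = 6 + 2/3 = 20/3
9 + 1/(20/3) = 9 + 3/20 = 183/20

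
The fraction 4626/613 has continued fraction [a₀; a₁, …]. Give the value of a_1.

1

Run the Euclidean algorithm, recording each quotient:
4626 ÷ 613 → quotient 7, remainder 335
613 ÷ 335 → quotient 1, remainder 278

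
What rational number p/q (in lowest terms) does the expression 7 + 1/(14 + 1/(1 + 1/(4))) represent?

523/74

a_0 = 7: 7/1
a_1 = 14: 99/14
a_2 = 1: 106/15
a_3 = 4: 523/74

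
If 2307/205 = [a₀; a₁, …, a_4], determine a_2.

⌊2307/205⌋ = 11, remainder 52
⌊205/52⌋ = 3, remainder 49
⌊52/49⌋ = 1, remainder 3

1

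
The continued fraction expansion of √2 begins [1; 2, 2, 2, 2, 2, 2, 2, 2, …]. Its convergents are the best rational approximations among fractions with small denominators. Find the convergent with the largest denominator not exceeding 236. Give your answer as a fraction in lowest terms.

List convergents until the denominator exceeds the bound:
a_0 = 1: 1/1  (≤ bound)
a_1 = 2: 3/2  (≤ bound)
a_2 = 2: 7/5  (≤ bound)
a_3 = 2: 17/12  (≤ bound)
a_4 = 2: 41/29  (≤ bound)
a_5 = 2: 99/70  (≤ bound)
a_6 = 2: 239/169  (≤ bound)
a_7 = 2: 577/408  (> 236, stop)

239/169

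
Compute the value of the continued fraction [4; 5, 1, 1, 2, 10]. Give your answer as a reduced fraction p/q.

Collapse the nested fraction from the inside out:
Start with 10.
2 + 1/(10/1) = 2 + 1/10 = 21/10
1 + 1/(21/10) = 1 + 10/21 = 31/21
1 + 1/(31/21) = 1 + 21/31 = 52/31
5 + 1/(52/31) = 5 + 31/52 = 291/52
4 + 1/(291/52) = 4 + 52/291 = 1216/291

1216/291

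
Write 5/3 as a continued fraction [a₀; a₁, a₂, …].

[1; 1, 2]

⌊5/3⌋ = 1, remainder 2
⌊3/2⌋ = 1, remainder 1
⌊2/1⌋ = 2, remainder 0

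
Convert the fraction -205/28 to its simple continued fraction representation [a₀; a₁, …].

[-8; 1, 2, 9]

Apply division with remainder until the remainder is 0:
-205 = -8·28 + 19, so a_0 = -8
28 = 1·19 + 9, so a_1 = 1
19 = 2·9 + 1, so a_2 = 2
9 = 9·1 + 0, so a_3 = 9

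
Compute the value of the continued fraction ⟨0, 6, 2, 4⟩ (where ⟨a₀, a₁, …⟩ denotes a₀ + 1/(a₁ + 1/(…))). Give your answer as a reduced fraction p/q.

a_0 = 0: 0/1
a_1 = 6: 1/6
a_2 = 2: 2/13
a_3 = 4: 9/58

9/58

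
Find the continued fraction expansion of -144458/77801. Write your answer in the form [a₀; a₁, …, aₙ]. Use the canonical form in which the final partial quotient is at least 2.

Apply division with remainder until the remainder is 0:
⌊-144458/77801⌋ = -2, remainder 11144
⌊77801/11144⌋ = 6, remainder 10937
⌊11144/10937⌋ = 1, remainder 207
⌊10937/207⌋ = 52, remainder 173
⌊207/173⌋ = 1, remainder 34
⌊173/34⌋ = 5, remainder 3
⌊34/3⌋ = 11, remainder 1
⌊3/1⌋ = 3, remainder 0

[-2; 6, 1, 52, 1, 5, 11, 3]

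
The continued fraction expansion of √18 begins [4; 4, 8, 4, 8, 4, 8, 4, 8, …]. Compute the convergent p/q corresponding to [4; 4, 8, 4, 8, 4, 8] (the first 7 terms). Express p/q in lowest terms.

161564/38081

Start with 8.
4 + 1/(8/1) = 4 + 1/8 = 33/8
8 + 1/(33/8) = 8 + 8/33 = 272/33
4 + 1/(272/33) = 4 + 33/272 = 1121/272
8 + 1/(1121/272) = 8 + 272/1121 = 9240/1121
4 + 1/(9240/1121) = 4 + 1121/9240 = 38081/9240
4 + 1/(38081/9240) = 4 + 9240/38081 = 161564/38081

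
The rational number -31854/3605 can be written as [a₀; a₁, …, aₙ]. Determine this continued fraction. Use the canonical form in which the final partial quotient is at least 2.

[-9; 6, 10, 59]

-31854 = -9·3605 + 591, so a_0 = -9
3605 = 6·591 + 59, so a_1 = 6
591 = 10·59 + 1, so a_2 = 10
59 = 59·1 + 0, so a_3 = 59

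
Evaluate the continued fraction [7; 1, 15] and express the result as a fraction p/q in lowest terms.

127/16

a_0 = 7: 7/1
a_1 = 1: 8/1
a_2 = 15: 127/16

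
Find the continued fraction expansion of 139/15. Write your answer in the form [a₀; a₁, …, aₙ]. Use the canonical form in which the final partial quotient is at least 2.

Repeatedly divide and take the remainder:
139 ÷ 15 → quotient 9, remainder 4
15 ÷ 4 → quotient 3, remainder 3
4 ÷ 3 → quotient 1, remainder 1
3 ÷ 1 → quotient 3, remainder 0

[9; 3, 1, 3]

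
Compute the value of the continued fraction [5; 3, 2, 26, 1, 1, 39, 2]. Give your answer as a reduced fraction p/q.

Work from the innermost term outward:
Start with 2.
39 + 1/(2/1) = 39 + 1/2 = 79/2
1 + 1/(79/2) = 1 + 2/79 = 81/79
1 + 1/(81/79) = 1 + 79/81 = 160/81
26 + 1/(160/81) = 26 + 81/160 = 4241/160
2 + 1/(4241/160) = 2 + 160/4241 = 8642/4241
3 + 1/(8642/4241) = 3 + 4241/8642 = 30167/8642
5 + 1/(30167/8642) = 5 + 8642/30167 = 159477/30167

159477/30167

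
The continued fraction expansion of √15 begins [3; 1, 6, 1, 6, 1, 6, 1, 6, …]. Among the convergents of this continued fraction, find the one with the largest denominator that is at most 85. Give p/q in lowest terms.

a_0 = 3: 3/1  (≤ bound)
a_1 = 1: 4/1  (≤ bound)
a_2 = 6: 27/7  (≤ bound)
a_3 = 1: 31/8  (≤ bound)
a_4 = 6: 213/55  (≤ bound)
a_5 = 1: 244/63  (≤ bound)
a_6 = 6: 1677/433  (> 85, stop)

244/63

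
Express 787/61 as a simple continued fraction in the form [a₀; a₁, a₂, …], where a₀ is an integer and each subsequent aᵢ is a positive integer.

⌊787/61⌋ = 12, remainder 55
⌊61/55⌋ = 1, remainder 6
⌊55/6⌋ = 9, remainder 1
⌊6/1⌋ = 6, remainder 0

[12; 1, 9, 6]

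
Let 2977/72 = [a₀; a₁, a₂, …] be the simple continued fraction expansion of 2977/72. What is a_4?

3

2977 = 41·72 + 25, so a_0 = 41
72 = 2·25 + 22, so a_1 = 2
25 = 1·22 + 3, so a_2 = 1
22 = 7·3 + 1, so a_3 = 7
3 = 3·1 + 0, so a_4 = 3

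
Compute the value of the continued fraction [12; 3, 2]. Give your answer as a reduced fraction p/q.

86/7

a_0 = 12: 12/1
a_1 = 3: 37/3
a_2 = 2: 86/7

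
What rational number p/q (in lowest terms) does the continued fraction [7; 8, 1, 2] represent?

185/26

a_0 = 7: 7/1
a_1 = 8: 57/8
a_2 = 1: 64/9
a_3 = 2: 185/26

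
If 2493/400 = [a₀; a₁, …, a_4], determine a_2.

3

Repeatedly divide and take the remainder:
⌊2493/400⌋ = 6, remainder 93
⌊400/93⌋ = 4, remainder 28
⌊93/28⌋ = 3, remainder 9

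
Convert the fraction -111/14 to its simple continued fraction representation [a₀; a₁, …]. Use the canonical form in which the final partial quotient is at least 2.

[-8; 14]

-111 ÷ 14 → quotient -8, remainder 1
14 ÷ 1 → quotient 14, remainder 0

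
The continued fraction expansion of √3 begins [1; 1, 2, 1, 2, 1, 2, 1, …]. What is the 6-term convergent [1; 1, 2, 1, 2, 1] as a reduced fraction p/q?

26/15

Start with 1.
2 + 1/(1/1) = 2 + 1/1 = 3/1
1 + 1/(3/1) = 1 + 1/3 = 4/3
2 + 1/(4/3) = 2 + 3/4 = 11/4
1 + 1/(11/4) = 1 + 4/11 = 15/11
1 + 1/(15/11) = 1 + 11/15 = 26/15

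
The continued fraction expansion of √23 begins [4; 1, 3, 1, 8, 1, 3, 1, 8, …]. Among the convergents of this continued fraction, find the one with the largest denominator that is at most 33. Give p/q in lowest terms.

a_0 = 4: 4/1  (≤ bound)
a_1 = 1: 5/1  (≤ bound)
a_2 = 3: 19/4  (≤ bound)
a_3 = 1: 24/5  (≤ bound)
a_4 = 8: 211/44  (> 33, stop)

24/5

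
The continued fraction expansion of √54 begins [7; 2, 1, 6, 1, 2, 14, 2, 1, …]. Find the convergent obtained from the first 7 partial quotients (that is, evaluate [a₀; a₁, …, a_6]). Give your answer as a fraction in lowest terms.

6959/947

Start with 14.
2 + 1/(14/1) = 2 + 1/14 = 29/14
1 + 1/(29/14) = 1 + 14/29 = 43/29
6 + 1/(43/29) = 6 + 29/43 = 287/43
1 + 1/(287/43) = 1 + 43/287 = 330/287
2 + 1/(330/287) = 2 + 287/330 = 947/330
7 + 1/(947/330) = 7 + 330/947 = 6959/947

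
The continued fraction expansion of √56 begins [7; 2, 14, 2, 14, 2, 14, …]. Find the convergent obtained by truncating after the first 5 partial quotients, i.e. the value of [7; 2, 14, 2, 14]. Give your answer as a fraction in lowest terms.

Start with 14.
2 + 1/(14/1) = 2 + 1/14 = 29/14
14 + 1/(29/14) = 14 + 14/29 = 420/29
2 + 1/(420/29) = 2 + 29/420 = 869/420
7 + 1/(869/420) = 7 + 420/869 = 6503/869

6503/869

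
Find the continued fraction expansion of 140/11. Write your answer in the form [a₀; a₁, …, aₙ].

[12; 1, 2, 1, 2]

Run the Euclidean algorithm, recording each quotient:
⌊140/11⌋ = 12, remainder 8
⌊11/8⌋ = 1, remainder 3
⌊8/3⌋ = 2, remainder 2
⌊3/2⌋ = 1, remainder 1
⌊2/1⌋ = 2, remainder 0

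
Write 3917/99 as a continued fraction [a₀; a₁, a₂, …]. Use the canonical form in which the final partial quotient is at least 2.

⌊3917/99⌋ = 39, remainder 56
⌊99/56⌋ = 1, remainder 43
⌊56/43⌋ = 1, remainder 13
⌊43/13⌋ = 3, remainder 4
⌊13/4⌋ = 3, remainder 1
⌊4/1⌋ = 4, remainder 0

[39; 1, 1, 3, 3, 4]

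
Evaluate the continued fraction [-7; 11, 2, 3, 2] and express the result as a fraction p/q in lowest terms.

a_0 = -7: -7/1
a_1 = 11: -76/11
a_2 = 2: -159/23
a_3 = 3: -553/80
a_4 = 2: -1265/183

-1265/183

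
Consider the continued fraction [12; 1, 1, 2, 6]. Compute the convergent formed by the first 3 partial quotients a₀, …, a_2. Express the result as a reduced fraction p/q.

Start with 1.
1 + 1/(1/1) = 1 + 1/1 = 2/1
12 + 1/(2/1) = 12 + 1/2 = 25/2

25/2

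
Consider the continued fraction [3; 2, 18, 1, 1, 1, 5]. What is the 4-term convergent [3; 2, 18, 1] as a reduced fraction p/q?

Work from the innermost term outward:
Start with 1.
18 + 1/(1/1) = 18 + 1/1 = 19/1
2 + 1/(19/1) = 2 + 1/19 = 39/19
3 + 1/(39/19) = 3 + 19/39 = 136/39

136/39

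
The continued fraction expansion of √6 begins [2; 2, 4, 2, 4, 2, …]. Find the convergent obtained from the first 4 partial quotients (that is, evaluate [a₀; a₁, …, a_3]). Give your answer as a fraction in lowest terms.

Use the convergent recurrence hₖ = aₖ·hₖ₋₁ + hₖ₋₂ (and likewise for the denominators kₖ):
a_0 = 2: 2/1
a_1 = 2: 5/2
a_2 = 4: 22/9
a_3 = 2: 49/20

49/20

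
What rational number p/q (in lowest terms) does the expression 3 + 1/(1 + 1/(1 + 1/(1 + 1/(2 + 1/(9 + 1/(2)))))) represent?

Start with 2.
9 + 1/(2/1) = 9 + 1/2 = 19/2
2 + 1/(19/2) = 2 + 2/19 = 40/19
1 + 1/(40/19) = 1 + 19/40 = 59/40
1 + 1/(59/40) = 1 + 40/59 = 99/59
1 + 1/(99/59) = 1 + 59/99 = 158/99
3 + 1/(158/99) = 3 + 99/158 = 573/158

573/158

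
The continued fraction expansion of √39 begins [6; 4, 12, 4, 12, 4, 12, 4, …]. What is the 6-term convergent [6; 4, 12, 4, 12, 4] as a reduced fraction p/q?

a_0 = 6: 6/1
a_1 = 4: 25/4
a_2 = 12: 306/49
a_3 = 4: 1249/200
a_4 = 12: 15294/2449
a_5 = 4: 62425/9996

62425/9996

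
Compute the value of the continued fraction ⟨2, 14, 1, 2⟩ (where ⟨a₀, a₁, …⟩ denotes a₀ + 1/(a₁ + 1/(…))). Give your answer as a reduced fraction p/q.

91/44

Starting at the tail and folding back:
Start with 2.
1 + 1/(2/1) = 1 + 1/2 = 3/2
14 + 1/(3/2) = 14 + 2/3 = 44/3
2 + 1/(44/3) = 2 + 3/44 = 91/44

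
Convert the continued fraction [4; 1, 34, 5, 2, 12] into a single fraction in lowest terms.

23963/4820

Build up convergents one term at a time:
a_0 = 4: 4/1
a_1 = 1: 5/1
a_2 = 34: 174/35
a_3 = 5: 875/176
a_4 = 2: 1924/387
a_5 = 12: 23963/4820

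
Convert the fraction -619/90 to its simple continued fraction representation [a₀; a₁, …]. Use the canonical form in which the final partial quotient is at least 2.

[-7; 8, 5, 2]

-619 = -7·90 + 11, so a_0 = -7
90 = 8·11 + 2, so a_1 = 8
11 = 5·2 + 1, so a_2 = 5
2 = 2·1 + 0, so a_3 = 2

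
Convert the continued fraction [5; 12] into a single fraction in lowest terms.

61/12

Start with 12.
5 + 1/(12/1) = 5 + 1/12 = 61/12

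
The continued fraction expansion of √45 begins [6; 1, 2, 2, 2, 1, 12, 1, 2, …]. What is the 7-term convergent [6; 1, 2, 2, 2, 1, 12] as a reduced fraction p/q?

2046/305

a_0 = 6: 6/1
a_1 = 1: 7/1
a_2 = 2: 20/3
a_3 = 2: 47/7
a_4 = 2: 114/17
a_5 = 1: 161/24
a_6 = 12: 2046/305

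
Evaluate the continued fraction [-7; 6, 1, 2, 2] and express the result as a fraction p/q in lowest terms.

Start with 2.
2 + 1/(2/1) = 2 + 1/2 = 5/2
1 + 1/(5/2) = 1 + 2/5 = 7/5
6 + 1/(7/5) = 6 + 5/7 = 47/7
-7 + 1/(47/7) = -7 + 7/47 = -322/47

-322/47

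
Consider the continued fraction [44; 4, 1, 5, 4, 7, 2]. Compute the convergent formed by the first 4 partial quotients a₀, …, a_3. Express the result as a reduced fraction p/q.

1282/29

Start with 5.
1 + 1/(5/1) = 1 + 1/5 = 6/5
4 + 1/(6/5) = 4 + 5/6 = 29/6
44 + 1/(29/6) = 44 + 6/29 = 1282/29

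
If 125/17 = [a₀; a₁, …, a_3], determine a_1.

2

Apply division with remainder until the remainder is 0:
⌊125/17⌋ = 7, remainder 6
⌊17/6⌋ = 2, remainder 5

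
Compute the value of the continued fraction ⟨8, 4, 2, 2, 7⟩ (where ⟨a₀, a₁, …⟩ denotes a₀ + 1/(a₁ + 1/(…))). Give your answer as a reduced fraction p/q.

1341/163

Build up convergents one term at a time:
a_0 = 8: 8/1
a_1 = 4: 33/4
a_2 = 2: 74/9
a_3 = 2: 181/22
a_4 = 7: 1341/163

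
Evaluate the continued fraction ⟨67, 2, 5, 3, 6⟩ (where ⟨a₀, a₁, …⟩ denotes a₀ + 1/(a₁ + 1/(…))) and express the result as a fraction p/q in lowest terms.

Use the convergent recurrence hₖ = aₖ·hₖ₋₁ + hₖ₋₂ (and likewise for the denominators kₖ):
a_0 = 67: 67/1
a_1 = 2: 135/2
a_2 = 5: 742/11
a_3 = 3: 2361/35
a_4 = 6: 14908/221

14908/221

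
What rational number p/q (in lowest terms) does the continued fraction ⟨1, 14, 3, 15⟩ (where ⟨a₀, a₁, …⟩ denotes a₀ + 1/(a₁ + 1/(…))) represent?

705/659

Work from the innermost term outward:
Start with 15.
3 + 1/(15/1) = 3 + 1/15 = 46/15
14 + 1/(46/15) = 14 + 15/46 = 659/46
1 + 1/(659/46) = 1 + 46/659 = 705/659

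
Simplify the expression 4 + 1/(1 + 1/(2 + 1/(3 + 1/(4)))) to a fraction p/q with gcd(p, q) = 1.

Starting at the tail and folding back:
Start with 4.
3 + 1/(4/1) = 3 + 1/4 = 13/4
2 + 1/(13/4) = 2 + 4/13 = 30/13
1 + 1/(30/13) = 1 + 13/30 = 43/30
4 + 1/(43/30) = 4 + 30/43 = 202/43

202/43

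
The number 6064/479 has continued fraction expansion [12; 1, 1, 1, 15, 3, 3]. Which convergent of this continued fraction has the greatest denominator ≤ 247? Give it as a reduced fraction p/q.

1823/144

List convergents until the denominator exceeds the bound:
a_0 = 12: 12/1  (≤ bound)
a_1 = 1: 13/1  (≤ bound)
a_2 = 1: 25/2  (≤ bound)
a_3 = 1: 38/3  (≤ bound)
a_4 = 15: 595/47  (≤ bound)
a_5 = 3: 1823/144  (≤ bound)
a_6 = 3: 6064/479  (> 247, stop)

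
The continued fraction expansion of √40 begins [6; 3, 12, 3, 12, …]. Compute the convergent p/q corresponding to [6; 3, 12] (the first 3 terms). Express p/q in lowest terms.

Compute successive convergents:
a_0 = 6: 6/1
a_1 = 3: 19/3
a_2 = 12: 234/37

234/37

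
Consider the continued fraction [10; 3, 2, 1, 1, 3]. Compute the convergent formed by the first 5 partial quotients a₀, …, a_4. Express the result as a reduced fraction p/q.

175/17

Build up convergents one term at a time:
a_0 = 10: 10/1
a_1 = 3: 31/3
a_2 = 2: 72/7
a_3 = 1: 103/10
a_4 = 1: 175/17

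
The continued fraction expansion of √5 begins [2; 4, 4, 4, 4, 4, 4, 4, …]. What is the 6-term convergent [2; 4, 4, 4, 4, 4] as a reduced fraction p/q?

Use the convergent recurrence hₖ = aₖ·hₖ₋₁ + hₖ₋₂ (and likewise for the denominators kₖ):
a_0 = 2: 2/1
a_1 = 4: 9/4
a_2 = 4: 38/17
a_3 = 4: 161/72
a_4 = 4: 682/305
a_5 = 4: 2889/1292

2889/1292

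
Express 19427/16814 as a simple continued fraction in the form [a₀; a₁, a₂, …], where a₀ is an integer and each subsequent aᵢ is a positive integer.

[1; 6, 2, 3, 3, 56, 2]

19427 ÷ 16814 → quotient 1, remainder 2613
16814 ÷ 2613 → quotient 6, remainder 1136
2613 ÷ 1136 → quotient 2, remainder 341
1136 ÷ 341 → quotient 3, remainder 113
341 ÷ 113 → quotient 3, remainder 2
113 ÷ 2 → quotient 56, remainder 1
2 ÷ 1 → quotient 2, remainder 0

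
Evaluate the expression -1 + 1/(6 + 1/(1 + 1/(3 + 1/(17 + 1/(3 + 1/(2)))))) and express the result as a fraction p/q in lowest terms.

Start with 2.
3 + 1/(2/1) = 3 + 1/2 = 7/2
17 + 1/(7/2) = 17 + 2/7 = 121/7
3 + 1/(121/7) = 3 + 7/121 = 370/121
1 + 1/(370/121) = 1 + 121/370 = 491/370
6 + 1/(491/370) = 6 + 370/491 = 3316/491
-1 + 1/(3316/491) = -1 + 491/3316 = -2825/3316

-2825/3316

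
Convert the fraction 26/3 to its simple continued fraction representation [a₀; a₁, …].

[8; 1, 2]

26 ÷ 3 → quotient 8, remainder 2
3 ÷ 2 → quotient 1, remainder 1
2 ÷ 1 → quotient 2, remainder 0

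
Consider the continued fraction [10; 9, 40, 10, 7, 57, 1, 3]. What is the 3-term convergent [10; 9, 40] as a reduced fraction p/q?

Starting at the tail and folding back:
Start with 40.
9 + 1/(40/1) = 9 + 1/40 = 361/40
10 + 1/(361/40) = 10 + 40/361 = 3650/361

3650/361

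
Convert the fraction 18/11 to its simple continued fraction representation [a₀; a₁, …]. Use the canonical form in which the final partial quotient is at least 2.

[1; 1, 1, 1, 3]

Apply division with remainder until the remainder is 0:
⌊18/11⌋ = 1, remainder 7
⌊11/7⌋ = 1, remainder 4
⌊7/4⌋ = 1, remainder 3
⌊4/3⌋ = 1, remainder 1
⌊3/1⌋ = 3, remainder 0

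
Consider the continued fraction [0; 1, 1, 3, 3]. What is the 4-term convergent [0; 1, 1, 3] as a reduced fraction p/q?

4/7

Work from the innermost term outward:
Start with 3.
1 + 1/(3/1) = 1 + 1/3 = 4/3
1 + 1/(4/3) = 1 + 3/4 = 7/4
0 + 1/(7/4) = 0 + 4/7 = 4/7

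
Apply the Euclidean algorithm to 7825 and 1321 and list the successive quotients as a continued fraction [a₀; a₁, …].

[5; 1, 12, 12, 1, 1, 1, 2]

7825 ÷ 1321 → quotient 5, remainder 1220
1321 ÷ 1220 → quotient 1, remainder 101
1220 ÷ 101 → quotient 12, remainder 8
101 ÷ 8 → quotient 12, remainder 5
8 ÷ 5 → quotient 1, remainder 3
5 ÷ 3 → quotient 1, remainder 2
3 ÷ 2 → quotient 1, remainder 1
2 ÷ 1 → quotient 2, remainder 0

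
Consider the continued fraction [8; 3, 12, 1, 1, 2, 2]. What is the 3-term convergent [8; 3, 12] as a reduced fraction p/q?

308/37

Start with 12.
3 + 1/(12/1) = 3 + 1/12 = 37/12
8 + 1/(37/12) = 8 + 12/37 = 308/37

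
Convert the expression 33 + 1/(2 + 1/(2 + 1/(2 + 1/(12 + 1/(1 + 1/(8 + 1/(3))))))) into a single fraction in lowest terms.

a_0 = 33: 33/1
a_1 = 2: 67/2
a_2 = 2: 167/5
a_3 = 2: 401/12
a_4 = 12: 4979/149
a_5 = 1: 5380/161
a_6 = 8: 48019/1437
a_7 = 3: 149437/4472

149437/4472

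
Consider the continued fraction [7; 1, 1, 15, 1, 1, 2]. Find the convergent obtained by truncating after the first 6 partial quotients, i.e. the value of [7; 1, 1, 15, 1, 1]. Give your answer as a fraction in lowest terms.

Work from the innermost term outward:
Start with 1.
1 + 1/(1/1) = 1 + 1/1 = 2/1
15 + 1/(2/1) = 15 + 1/2 = 31/2
1 + 1/(31/2) = 1 + 2/31 = 33/31
1 + 1/(33/31) = 1 + 31/33 = 64/33
7 + 1/(64/33) = 7 + 33/64 = 481/64

481/64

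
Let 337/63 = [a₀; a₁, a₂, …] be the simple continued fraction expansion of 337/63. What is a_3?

6

Apply division with remainder until the remainder is 0:
337 = 5·63 + 22, so a_0 = 5
63 = 2·22 + 19, so a_1 = 2
22 = 1·19 + 3, so a_2 = 1
19 = 6·3 + 1, so a_3 = 6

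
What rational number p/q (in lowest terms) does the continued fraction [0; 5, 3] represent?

a_0 = 0: 0/1
a_1 = 5: 1/5
a_2 = 3: 3/16

3/16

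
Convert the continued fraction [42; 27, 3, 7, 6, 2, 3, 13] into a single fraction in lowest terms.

15428443/367024

a_0 = 42: 42/1
a_1 = 27: 1135/27
a_2 = 3: 3447/82
a_3 = 7: 25264/601
a_4 = 6: 155031/3688
a_5 = 2: 335326/7977
a_6 = 3: 1161009/27619
a_7 = 13: 15428443/367024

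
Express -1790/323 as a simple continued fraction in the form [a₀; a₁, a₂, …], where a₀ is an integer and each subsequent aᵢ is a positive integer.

-1790 = -6·323 + 148, so a_0 = -6
323 = 2·148 + 27, so a_1 = 2
148 = 5·27 + 13, so a_2 = 5
27 = 2·13 + 1, so a_3 = 2
13 = 13·1 + 0, so a_4 = 13

[-6; 2, 5, 2, 13]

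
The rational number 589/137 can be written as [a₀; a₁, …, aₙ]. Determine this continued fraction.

[4; 3, 2, 1, 13]

589 ÷ 137 → quotient 4, remainder 41
137 ÷ 41 → quotient 3, remainder 14
41 ÷ 14 → quotient 2, remainder 13
14 ÷ 13 → quotient 1, remainder 1
13 ÷ 1 → quotient 13, remainder 0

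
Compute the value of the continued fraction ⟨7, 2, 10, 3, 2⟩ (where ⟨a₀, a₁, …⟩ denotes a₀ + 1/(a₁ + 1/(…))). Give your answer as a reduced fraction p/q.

1129/151

Build up convergents one term at a time:
a_0 = 7: 7/1
a_1 = 2: 15/2
a_2 = 10: 157/21
a_3 = 3: 486/65
a_4 = 2: 1129/151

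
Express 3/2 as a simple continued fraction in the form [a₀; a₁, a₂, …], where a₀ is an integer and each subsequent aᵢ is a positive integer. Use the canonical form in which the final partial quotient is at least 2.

[1; 2]

3 ÷ 2 → quotient 1, remainder 1
2 ÷ 1 → quotient 2, remainder 0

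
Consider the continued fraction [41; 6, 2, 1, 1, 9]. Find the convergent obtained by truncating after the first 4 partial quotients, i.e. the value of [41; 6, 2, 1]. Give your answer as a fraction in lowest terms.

782/19

Use the convergent recurrence hₖ = aₖ·hₖ₋₁ + hₖ₋₂ (and likewise for the denominators kₖ):
a_0 = 41: 41/1
a_1 = 6: 247/6
a_2 = 2: 535/13
a_3 = 1: 782/19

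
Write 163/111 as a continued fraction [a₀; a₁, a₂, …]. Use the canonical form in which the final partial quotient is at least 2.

[1; 2, 7, 2, 3]

Repeatedly divide and take the remainder:
163 ÷ 111 → quotient 1, remainder 52
111 ÷ 52 → quotient 2, remainder 7
52 ÷ 7 → quotient 7, remainder 3
7 ÷ 3 → quotient 2, remainder 1
3 ÷ 1 → quotient 3, remainder 0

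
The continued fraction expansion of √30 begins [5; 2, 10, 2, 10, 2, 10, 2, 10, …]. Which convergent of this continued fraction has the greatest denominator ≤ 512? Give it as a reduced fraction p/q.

2525/461

a_0 = 5: 5/1  (≤ bound)
a_1 = 2: 11/2  (≤ bound)
a_2 = 10: 115/21  (≤ bound)
a_3 = 2: 241/44  (≤ bound)
a_4 = 10: 2525/461  (≤ bound)
a_5 = 2: 5291/966  (> 512, stop)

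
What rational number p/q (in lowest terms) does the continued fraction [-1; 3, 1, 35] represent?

-107/143

Use the convergent recurrence hₖ = aₖ·hₖ₋₁ + hₖ₋₂ (and likewise for the denominators kₖ):
a_0 = -1: -1/1
a_1 = 3: -2/3
a_2 = 1: -3/4
a_3 = 35: -107/143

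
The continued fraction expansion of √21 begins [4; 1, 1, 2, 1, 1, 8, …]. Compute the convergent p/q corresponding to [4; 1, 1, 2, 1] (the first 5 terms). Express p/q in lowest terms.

a_0 = 4: 4/1
a_1 = 1: 5/1
a_2 = 1: 9/2
a_3 = 2: 23/5
a_4 = 1: 32/7

32/7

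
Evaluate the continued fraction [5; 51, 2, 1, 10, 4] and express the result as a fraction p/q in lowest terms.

Start with 4.
10 + 1/(4/1) = 10 + 1/4 = 41/4
1 + 1/(41/4) = 1 + 4/41 = 45/41
2 + 1/(45/41) = 2 + 41/45 = 131/45
51 + 1/(131/45) = 51 + 45/131 = 6726/131
5 + 1/(6726/131) = 5 + 131/6726 = 33761/6726

33761/6726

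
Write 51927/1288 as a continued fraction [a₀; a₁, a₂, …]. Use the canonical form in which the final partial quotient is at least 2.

[40; 3, 6, 13, 2, 2]

⌊51927/1288⌋ = 40, remainder 407
⌊1288/407⌋ = 3, remainder 67
⌊407/67⌋ = 6, remainder 5
⌊67/5⌋ = 13, remainder 2
⌊5/2⌋ = 2, remainder 1
⌊2/1⌋ = 2, remainder 0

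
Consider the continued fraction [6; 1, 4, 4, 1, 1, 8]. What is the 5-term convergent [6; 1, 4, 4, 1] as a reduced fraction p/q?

177/26

Start with 1.
4 + 1/(1/1) = 4 + 1/1 = 5/1
4 + 1/(5/1) = 4 + 1/5 = 21/5
1 + 1/(21/5) = 1 + 5/21 = 26/21
6 + 1/(26/21) = 6 + 21/26 = 177/26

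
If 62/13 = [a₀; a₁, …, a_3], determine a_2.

Apply division with remainder until the remainder is 0:
62 = 4·13 + 10, so a_0 = 4
13 = 1·10 + 3, so a_1 = 1
10 = 3·3 + 1, so a_2 = 3

3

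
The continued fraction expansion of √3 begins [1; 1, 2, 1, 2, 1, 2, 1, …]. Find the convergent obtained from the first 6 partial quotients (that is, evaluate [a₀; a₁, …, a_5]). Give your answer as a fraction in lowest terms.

26/15

a_0 = 1: 1/1
a_1 = 1: 2/1
a_2 = 2: 5/3
a_3 = 1: 7/4
a_4 = 2: 19/11
a_5 = 1: 26/15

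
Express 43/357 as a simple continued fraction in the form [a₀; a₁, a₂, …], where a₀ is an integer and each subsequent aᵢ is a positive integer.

⌊43/357⌋ = 0, remainder 43
⌊357/43⌋ = 8, remainder 13
⌊43/13⌋ = 3, remainder 4
⌊13/4⌋ = 3, remainder 1
⌊4/1⌋ = 4, remainder 0

[0; 8, 3, 3, 4]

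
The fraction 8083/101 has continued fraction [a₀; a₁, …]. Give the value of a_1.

8083 ÷ 101 → quotient 80, remainder 3
101 ÷ 3 → quotient 33, remainder 2

33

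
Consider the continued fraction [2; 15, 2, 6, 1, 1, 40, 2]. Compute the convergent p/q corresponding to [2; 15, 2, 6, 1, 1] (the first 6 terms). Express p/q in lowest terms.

Build up convergents one term at a time:
a_0 = 2: 2/1
a_1 = 15: 31/15
a_2 = 2: 64/31
a_3 = 6: 415/201
a_4 = 1: 479/232
a_5 = 1: 894/433

894/433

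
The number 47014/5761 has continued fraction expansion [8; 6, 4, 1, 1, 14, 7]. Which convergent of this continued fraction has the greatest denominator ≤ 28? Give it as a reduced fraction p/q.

List convergents until the denominator exceeds the bound:
a_0 = 8: 8/1  (≤ bound)
a_1 = 6: 49/6  (≤ bound)
a_2 = 4: 204/25  (≤ bound)
a_3 = 1: 253/31  (> 28, stop)

204/25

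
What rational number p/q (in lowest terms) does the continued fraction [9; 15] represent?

Build up convergents one term at a time:
a_0 = 9: 9/1
a_1 = 15: 136/15

136/15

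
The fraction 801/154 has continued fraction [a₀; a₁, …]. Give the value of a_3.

30

⌊801/154⌋ = 5, remainder 31
⌊154/31⌋ = 4, remainder 30
⌊31/30⌋ = 1, remainder 1
⌊30/1⌋ = 30, remainder 0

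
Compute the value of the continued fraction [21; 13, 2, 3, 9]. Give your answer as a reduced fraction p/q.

Start with 9.
3 + 1/(9/1) = 3 + 1/9 = 28/9
2 + 1/(28/9) = 2 + 9/28 = 65/28
13 + 1/(65/28) = 13 + 28/65 = 873/65
21 + 1/(873/65) = 21 + 65/873 = 18398/873

18398/873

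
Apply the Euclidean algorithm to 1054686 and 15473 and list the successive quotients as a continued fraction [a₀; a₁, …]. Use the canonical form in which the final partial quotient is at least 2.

⌊1054686/15473⌋ = 68, remainder 2522
⌊15473/2522⌋ = 6, remainder 341
⌊2522/341⌋ = 7, remainder 135
⌊341/135⌋ = 2, remainder 71
⌊135/71⌋ = 1, remainder 64
⌊71/64⌋ = 1, remainder 7
⌊64/7⌋ = 9, remainder 1
⌊7/1⌋ = 7, remainder 0

[68; 6, 7, 2, 1, 1, 9, 7]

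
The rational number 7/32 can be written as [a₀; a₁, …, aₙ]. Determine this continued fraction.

Run the Euclidean algorithm, recording each quotient:
7 = 0·32 + 7, so a_0 = 0
32 = 4·7 + 4, so a_1 = 4
7 = 1·4 + 3, so a_2 = 1
4 = 1·3 + 1, so a_3 = 1
3 = 3·1 + 0, so a_4 = 3

[0; 4, 1, 1, 3]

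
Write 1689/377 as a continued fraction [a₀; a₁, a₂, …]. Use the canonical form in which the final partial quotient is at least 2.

[4; 2, 12, 15]

⌊1689/377⌋ = 4, remainder 181
⌊377/181⌋ = 2, remainder 15
⌊181/15⌋ = 12, remainder 1
⌊15/1⌋ = 15, remainder 0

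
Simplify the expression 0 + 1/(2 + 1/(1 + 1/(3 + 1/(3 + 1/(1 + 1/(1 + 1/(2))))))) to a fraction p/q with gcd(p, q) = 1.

77/213

a_0 = 0: 0/1
a_1 = 2: 1/2
a_2 = 1: 1/3
a_3 = 3: 4/11
a_4 = 3: 13/36
a_5 = 1: 17/47
a_6 = 1: 30/83
a_7 = 2: 77/213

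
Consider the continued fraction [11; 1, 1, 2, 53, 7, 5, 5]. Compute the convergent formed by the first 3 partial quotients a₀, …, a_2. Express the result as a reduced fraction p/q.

Use the convergent recurrence hₖ = aₖ·hₖ₋₁ + hₖ₋₂ (and likewise for the denominators kₖ):
a_0 = 11: 11/1
a_1 = 1: 12/1
a_2 = 1: 23/2

23/2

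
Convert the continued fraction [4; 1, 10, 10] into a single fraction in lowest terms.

Starting at the tail and folding back:
Start with 10.
10 + 1/(10/1) = 10 + 1/10 = 101/10
1 + 1/(101/10) = 1 + 10/101 = 111/101
4 + 1/(111/101) = 4 + 101/111 = 545/111

545/111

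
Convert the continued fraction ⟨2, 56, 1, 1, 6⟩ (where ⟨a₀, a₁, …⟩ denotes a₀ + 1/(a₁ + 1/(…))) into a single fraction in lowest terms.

Use the convergent recurrence hₖ = aₖ·hₖ₋₁ + hₖ₋₂ (and likewise for the denominators kₖ):
a_0 = 2: 2/1
a_1 = 56: 113/56
a_2 = 1: 115/57
a_3 = 1: 228/113
a_4 = 6: 1483/735

1483/735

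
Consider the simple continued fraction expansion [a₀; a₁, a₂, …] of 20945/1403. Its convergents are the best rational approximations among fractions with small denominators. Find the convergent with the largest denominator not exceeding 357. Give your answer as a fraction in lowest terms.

a_0 = 14: 14/1  (≤ bound)
a_1 = 1: 15/1  (≤ bound)
a_2 = 13: 209/14  (≤ bound)
a_3 = 33: 6912/463  (> 357, stop)

209/14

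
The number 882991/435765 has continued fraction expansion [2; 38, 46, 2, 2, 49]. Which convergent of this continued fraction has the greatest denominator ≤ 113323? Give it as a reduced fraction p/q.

17874/8821

a_0 = 2: 2/1  (≤ bound)
a_1 = 38: 77/38  (≤ bound)
a_2 = 46: 3544/1749  (≤ bound)
a_3 = 2: 7165/3536  (≤ bound)
a_4 = 2: 17874/8821  (≤ bound)
a_5 = 49: 882991/435765  (> 113323, stop)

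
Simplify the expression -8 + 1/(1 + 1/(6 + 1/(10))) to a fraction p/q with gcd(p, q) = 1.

-507/71

Starting at the tail and folding back:
Start with 10.
6 + 1/(10/1) = 6 + 1/10 = 61/10
1 + 1/(61/10) = 1 + 10/61 = 71/61
-8 + 1/(71/61) = -8 + 61/71 = -507/71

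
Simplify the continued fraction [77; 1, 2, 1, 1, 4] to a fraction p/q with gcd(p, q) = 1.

Start with 4.
1 + 1/(4/1) = 1 + 1/4 = 5/4
1 + 1/(5/4) = 1 + 4/5 = 9/5
2 + 1/(9/5) = 2 + 5/9 = 23/9
1 + 1/(23/9) = 1 + 9/23 = 32/23
77 + 1/(32/23) = 77 + 23/32 = 2487/32

2487/32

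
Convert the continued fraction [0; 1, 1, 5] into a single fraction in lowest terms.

6/11

a_0 = 0: 0/1
a_1 = 1: 1/1
a_2 = 1: 1/2
a_3 = 5: 6/11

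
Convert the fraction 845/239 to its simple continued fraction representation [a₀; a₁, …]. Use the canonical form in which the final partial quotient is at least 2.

[3; 1, 1, 6, 1, 1, 8]

845 ÷ 239 → quotient 3, remainder 128
239 ÷ 128 → quotient 1, remainder 111
128 ÷ 111 → quotient 1, remainder 17
111 ÷ 17 → quotient 6, remainder 9
17 ÷ 9 → quotient 1, remainder 8
9 ÷ 8 → quotient 1, remainder 1
8 ÷ 1 → quotient 8, remainder 0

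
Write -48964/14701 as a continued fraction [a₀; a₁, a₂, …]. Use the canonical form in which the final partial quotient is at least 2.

-48964 ÷ 14701 → quotient -4, remainder 9840
14701 ÷ 9840 → quotient 1, remainder 4861
9840 ÷ 4861 → quotient 2, remainder 118
4861 ÷ 118 → quotient 41, remainder 23
118 ÷ 23 → quotient 5, remainder 3
23 ÷ 3 → quotient 7, remainder 2
3 ÷ 2 → quotient 1, remainder 1
2 ÷ 1 → quotient 2, remainder 0

[-4; 1, 2, 41, 5, 7, 1, 2]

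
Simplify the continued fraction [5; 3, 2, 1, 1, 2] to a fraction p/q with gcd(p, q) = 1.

233/44

Collapse the nested fraction from the inside out:
Start with 2.
1 + 1/(2/1) = 1 + 1/2 = 3/2
1 + 1/(3/2) = 1 + 2/3 = 5/3
2 + 1/(5/3) = 2 + 3/5 = 13/5
3 + 1/(13/5) = 3 + 5/13 = 44/13
5 + 1/(44/13) = 5 + 13/44 = 233/44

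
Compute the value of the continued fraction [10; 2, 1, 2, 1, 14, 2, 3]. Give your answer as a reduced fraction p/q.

Work from the innermost term outward:
Start with 3.
2 + 1/(3/1) = 2 + 1/3 = 7/3
14 + 1/(7/3) = 14 + 3/7 = 101/7
1 + 1/(101/7) = 1 + 7/101 = 108/101
2 + 1/(108/101) = 2 + 101/108 = 317/108
1 + 1/(317/108) = 1 + 108/317 = 425/317
2 + 1/(425/317) = 2 + 317/425 = 1167/425
10 + 1/(1167/425) = 10 + 425/1167 = 12095/1167

12095/1167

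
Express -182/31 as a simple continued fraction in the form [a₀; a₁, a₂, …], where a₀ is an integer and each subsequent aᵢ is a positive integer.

[-6; 7, 1, 3]

-182 = -6·31 + 4, so a_0 = -6
31 = 7·4 + 3, so a_1 = 7
4 = 1·3 + 1, so a_2 = 1
3 = 3·1 + 0, so a_3 = 3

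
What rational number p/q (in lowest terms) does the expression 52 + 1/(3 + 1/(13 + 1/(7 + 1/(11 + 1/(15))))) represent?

2489523/47578

Use the convergent recurrence hₖ = aₖ·hₖ₋₁ + hₖ₋₂ (and likewise for the denominators kₖ):
a_0 = 52: 52/1
a_1 = 3: 157/3
a_2 = 13: 2093/40
a_3 = 7: 14808/283
a_4 = 11: 164981/3153
a_5 = 15: 2489523/47578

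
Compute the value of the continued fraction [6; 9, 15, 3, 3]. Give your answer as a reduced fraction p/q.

Work from the innermost term outward:
Start with 3.
3 + 1/(3/1) = 3 + 1/3 = 10/3
15 + 1/(10/3) = 15 + 3/10 = 153/10
9 + 1/(153/10) = 9 + 10/153 = 1387/153
6 + 1/(1387/153) = 6 + 153/1387 = 8475/1387

8475/1387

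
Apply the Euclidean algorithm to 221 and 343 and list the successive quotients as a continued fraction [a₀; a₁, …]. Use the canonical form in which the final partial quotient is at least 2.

221 ÷ 343 → quotient 0, remainder 221
343 ÷ 221 → quotient 1, remainder 122
221 ÷ 122 → quotient 1, remainder 99
122 ÷ 99 → quotient 1, remainder 23
99 ÷ 23 → quotient 4, remainder 7
23 ÷ 7 → quotient 3, remainder 2
7 ÷ 2 → quotient 3, remainder 1
2 ÷ 1 → quotient 2, remainder 0

[0; 1, 1, 1, 4, 3, 3, 2]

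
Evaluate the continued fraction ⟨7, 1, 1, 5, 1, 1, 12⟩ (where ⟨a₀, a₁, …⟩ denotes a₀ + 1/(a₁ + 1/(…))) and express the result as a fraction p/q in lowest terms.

Start with 12.
1 + 1/(12/1) = 1 + 1/12 = 13/12
1 + 1/(13/12) = 1 + 12/13 = 25/13
5 + 1/(25/13) = 5 + 13/25 = 138/25
1 + 1/(138/25) = 1 + 25/138 = 163/138
1 + 1/(163/138) = 1 + 138/163 = 301/163
7 + 1/(301/163) = 7 + 163/301 = 2270/301

2270/301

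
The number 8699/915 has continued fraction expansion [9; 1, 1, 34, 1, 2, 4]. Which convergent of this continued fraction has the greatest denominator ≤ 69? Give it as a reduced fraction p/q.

a_0 = 9: 9/1  (≤ bound)
a_1 = 1: 10/1  (≤ bound)
a_2 = 1: 19/2  (≤ bound)
a_3 = 34: 656/69  (≤ bound)
a_4 = 1: 675/71  (> 69, stop)

656/69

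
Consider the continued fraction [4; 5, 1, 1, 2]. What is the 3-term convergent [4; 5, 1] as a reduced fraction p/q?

Use the convergent recurrence hₖ = aₖ·hₖ₋₁ + hₖ₋₂ (and likewise for the denominators kₖ):
a_0 = 4: 4/1
a_1 = 5: 21/5
a_2 = 1: 25/6

25/6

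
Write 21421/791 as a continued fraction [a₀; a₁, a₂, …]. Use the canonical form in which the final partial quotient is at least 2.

21421 ÷ 791 → quotient 27, remainder 64
791 ÷ 64 → quotient 12, remainder 23
64 ÷ 23 → quotient 2, remainder 18
23 ÷ 18 → quotient 1, remainder 5
18 ÷ 5 → quotient 3, remainder 3
5 ÷ 3 → quotient 1, remainder 2
3 ÷ 2 → quotient 1, remainder 1
2 ÷ 1 → quotient 2, remainder 0

[27; 12, 2, 1, 3, 1, 1, 2]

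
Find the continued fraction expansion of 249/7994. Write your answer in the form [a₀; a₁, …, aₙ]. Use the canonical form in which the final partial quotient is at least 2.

Run the Euclidean algorithm, recording each quotient:
249 ÷ 7994 → quotient 0, remainder 249
7994 ÷ 249 → quotient 32, remainder 26
249 ÷ 26 → quotient 9, remainder 15
26 ÷ 15 → quotient 1, remainder 11
15 ÷ 11 → quotient 1, remainder 4
11 ÷ 4 → quotient 2, remainder 3
4 ÷ 3 → quotient 1, remainder 1
3 ÷ 1 → quotient 3, remainder 0

[0; 32, 9, 1, 1, 2, 1, 3]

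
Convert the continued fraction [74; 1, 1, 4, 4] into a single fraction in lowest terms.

2833/38

a_0 = 74: 74/1
a_1 = 1: 75/1
a_2 = 1: 149/2
a_3 = 4: 671/9
a_4 = 4: 2833/38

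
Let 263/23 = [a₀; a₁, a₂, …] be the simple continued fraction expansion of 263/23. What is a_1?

263 ÷ 23 → quotient 11, remainder 10
23 ÷ 10 → quotient 2, remainder 3

2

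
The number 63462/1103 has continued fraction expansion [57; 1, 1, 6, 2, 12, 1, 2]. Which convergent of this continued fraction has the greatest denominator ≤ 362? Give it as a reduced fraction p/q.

List convergents until the denominator exceeds the bound:
a_0 = 57: 57/1  (≤ bound)
a_1 = 1: 58/1  (≤ bound)
a_2 = 1: 115/2  (≤ bound)
a_3 = 6: 748/13  (≤ bound)
a_4 = 2: 1611/28  (≤ bound)
a_5 = 12: 20080/349  (≤ bound)
a_6 = 1: 21691/377  (> 362, stop)

20080/349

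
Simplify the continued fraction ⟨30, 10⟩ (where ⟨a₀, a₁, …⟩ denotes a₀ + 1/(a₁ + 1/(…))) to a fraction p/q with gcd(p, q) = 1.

Use the convergent recurrence hₖ = aₖ·hₖ₋₁ + hₖ₋₂ (and likewise for the denominators kₖ):
a_0 = 30: 30/1
a_1 = 10: 301/10

301/10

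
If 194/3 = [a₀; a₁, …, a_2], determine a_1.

1

194 ÷ 3 → quotient 64, remainder 2
3 ÷ 2 → quotient 1, remainder 1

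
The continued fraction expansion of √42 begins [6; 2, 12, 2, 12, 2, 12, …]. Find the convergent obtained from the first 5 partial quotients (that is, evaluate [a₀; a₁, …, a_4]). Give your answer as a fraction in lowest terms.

4206/649

Start with 12.
2 + 1/(12/1) = 2 + 1/12 = 25/12
12 + 1/(25/12) = 12 + 12/25 = 312/25
2 + 1/(312/25) = 2 + 25/312 = 649/312
6 + 1/(649/312) = 6 + 312/649 = 4206/649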